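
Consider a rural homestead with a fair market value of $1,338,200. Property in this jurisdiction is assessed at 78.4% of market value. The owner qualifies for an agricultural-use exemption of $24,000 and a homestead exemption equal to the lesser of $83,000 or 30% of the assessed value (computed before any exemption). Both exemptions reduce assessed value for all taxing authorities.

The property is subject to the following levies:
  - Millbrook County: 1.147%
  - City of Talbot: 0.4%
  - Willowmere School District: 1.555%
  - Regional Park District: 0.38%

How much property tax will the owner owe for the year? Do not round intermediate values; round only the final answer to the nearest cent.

$32,805.62

Assessed value = $1,338,200 × 0.784 = $1,049,148.8
Homestead exemption = min($83,000, 30% × $1,049,148.8) = min($83,000, $314,744.64) = $83,000 (dollar cap binds)
Taxable value = $1,049,148.8 − $24,000 − $83,000 = $942,148.8
Millbrook County: $942,148.8 × 0.01147 = $10,806.446736
City of Talbot: $942,148.8 × 0.004 = $3,768.5952
Willowmere School District: $942,148.8 × 0.01555 = $14,650.41384
Regional Park District: $942,148.8 × 0.0038 = $3,580.16544
Total = $32,805.621216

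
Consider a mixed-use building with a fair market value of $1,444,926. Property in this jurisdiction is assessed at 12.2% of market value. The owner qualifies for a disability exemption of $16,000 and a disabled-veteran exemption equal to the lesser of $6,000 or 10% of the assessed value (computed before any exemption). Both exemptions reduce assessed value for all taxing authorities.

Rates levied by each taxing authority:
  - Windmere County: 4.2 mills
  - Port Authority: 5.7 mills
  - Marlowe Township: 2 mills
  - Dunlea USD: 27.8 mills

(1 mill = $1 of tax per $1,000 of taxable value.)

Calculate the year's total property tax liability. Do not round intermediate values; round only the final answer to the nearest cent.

Assessed value = $1,444,926 × 0.122 = $176,280.972
Disabled-veteran exemption = min($6,000, 10% × $176,280.972) = min($6,000, $17,628.0972) = $6,000 (dollar cap binds)
Taxable value = $176,280.972 − $16,000 − $6,000 = $154,280.972
Windmere County: $154,280.972 × 0.0042 = $647.9800824
Port Authority: $154,280.972 × 0.0057 = $879.4015404
Marlowe Township: $154,280.972 × 0.002 = $308.561944
Dunlea USD: $154,280.972 × 0.0278 = $4,289.0110216
Total = $6,124.9545884

$6,124.95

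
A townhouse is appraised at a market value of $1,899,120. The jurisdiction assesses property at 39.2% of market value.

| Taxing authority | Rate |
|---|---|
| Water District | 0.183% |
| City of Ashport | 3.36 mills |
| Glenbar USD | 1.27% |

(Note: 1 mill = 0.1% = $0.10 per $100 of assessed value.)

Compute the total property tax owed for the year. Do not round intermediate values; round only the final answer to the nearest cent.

$13,318.30

Assessed value = $1,899,120 × 0.392 = $744,455.04
Water District: $744,455.04 × 0.00183 = $1,362.3527232
City of Ashport: $744,455.04 × 0.00336 = $2,501.3689344
Glenbar USD: $744,455.04 × 0.0127 = $9,454.579008
Total = $13,318.3006656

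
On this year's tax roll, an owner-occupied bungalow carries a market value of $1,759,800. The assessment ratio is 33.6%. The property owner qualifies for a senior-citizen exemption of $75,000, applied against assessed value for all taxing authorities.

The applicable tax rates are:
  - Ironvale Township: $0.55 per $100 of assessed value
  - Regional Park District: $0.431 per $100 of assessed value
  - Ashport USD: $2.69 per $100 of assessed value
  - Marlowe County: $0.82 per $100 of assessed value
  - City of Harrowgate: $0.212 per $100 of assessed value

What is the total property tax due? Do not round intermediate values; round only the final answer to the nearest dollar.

Assessed value = $1,759,800 × 0.336 = $591,292.8
Taxable value = $591,292.8 − $75,000 = $516,292.8
Ironvale Township: $516,292.8 × 0.0055 = $2,839.6104
Regional Park District: $516,292.8 × 0.00431 = $2,225.221968
Ashport USD: $516,292.8 × 0.0269 = $13,888.27632
Marlowe County: $516,292.8 × 0.0082 = $4,233.60096
City of Harrowgate: $516,292.8 × 0.00212 = $1,094.540736
Total = $2,839.6104 + $2,225.221968 + $13,888.27632 + $4,233.60096 + $1,094.540736 = $24,281.250384

$24,281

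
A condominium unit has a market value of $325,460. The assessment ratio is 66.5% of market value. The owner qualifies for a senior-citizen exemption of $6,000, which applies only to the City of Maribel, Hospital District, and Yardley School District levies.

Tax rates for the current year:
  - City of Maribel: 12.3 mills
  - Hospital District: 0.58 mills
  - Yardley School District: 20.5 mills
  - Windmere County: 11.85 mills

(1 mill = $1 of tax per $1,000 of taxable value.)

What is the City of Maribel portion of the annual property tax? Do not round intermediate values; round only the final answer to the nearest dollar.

Assessed value = $325,460 × 0.665 = $216,430.9
City of Maribel taxable value = $216,430.9 − $6,000 = $210,430.9
City of Maribel levy = $210,430.9 × 0.0123 = $2,588.30007

$2,588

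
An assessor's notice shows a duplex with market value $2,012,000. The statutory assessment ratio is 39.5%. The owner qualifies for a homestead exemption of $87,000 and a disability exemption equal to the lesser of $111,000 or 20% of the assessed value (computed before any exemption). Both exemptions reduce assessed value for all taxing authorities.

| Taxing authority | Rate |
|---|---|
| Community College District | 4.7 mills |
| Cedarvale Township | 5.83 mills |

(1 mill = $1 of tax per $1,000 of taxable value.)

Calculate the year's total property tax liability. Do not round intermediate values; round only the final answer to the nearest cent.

Assessed value = $2,012,000 × 0.395 = $794,740
Disability exemption = min($111,000, 20% × $794,740) = min($111,000, $158,948) = $111,000 (dollar cap binds)
Taxable value = $794,740 − $87,000 − $111,000 = $596,740
Community College District: $596,740 × 0.0047 = $2,804.678
Cedarvale Township: $596,740 × 0.00583 = $3,478.9942
Total = $6,283.6722

$6,283.67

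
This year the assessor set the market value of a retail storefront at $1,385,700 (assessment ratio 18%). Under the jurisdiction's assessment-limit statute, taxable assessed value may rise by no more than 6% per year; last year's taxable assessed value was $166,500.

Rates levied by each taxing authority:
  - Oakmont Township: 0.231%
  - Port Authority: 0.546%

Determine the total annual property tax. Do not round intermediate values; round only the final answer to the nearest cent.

$1,371.33

Uncapped assessed value = $1,385,700 × 0.18 = $249,426
Cap limit = $166,500 × 1.06 = $176,490
Taxable assessed value = min($249,426, $176,490) = $176,490 (cap binds)
Oakmont Township: $176,490 × 0.00231 = $407.6919
Port Authority: $176,490 × 0.00546 = $963.6354
Total = $1,371.3273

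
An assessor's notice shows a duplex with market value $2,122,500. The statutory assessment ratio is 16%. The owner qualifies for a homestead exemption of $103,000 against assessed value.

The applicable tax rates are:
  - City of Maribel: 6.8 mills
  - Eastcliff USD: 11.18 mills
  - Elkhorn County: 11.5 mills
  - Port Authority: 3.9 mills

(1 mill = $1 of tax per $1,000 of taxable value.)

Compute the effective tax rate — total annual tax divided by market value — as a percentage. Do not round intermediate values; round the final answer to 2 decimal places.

0.37%

Assessed value = $2,122,500 × 0.16 = $339,600
Taxable value = $339,600 − $103,000 = $236,600
City of Maribel: $236,600 × 0.0068 = $1,608.88
Eastcliff USD: $236,600 × 0.01118 = $2,645.188
Elkhorn County: $236,600 × 0.0115 = $2,720.9
Port Authority: $236,600 × 0.0039 = $922.74
Total tax = $7,897.708
Effective rate = $7,897.708 ÷ $2,122,500 = 0.37% of market value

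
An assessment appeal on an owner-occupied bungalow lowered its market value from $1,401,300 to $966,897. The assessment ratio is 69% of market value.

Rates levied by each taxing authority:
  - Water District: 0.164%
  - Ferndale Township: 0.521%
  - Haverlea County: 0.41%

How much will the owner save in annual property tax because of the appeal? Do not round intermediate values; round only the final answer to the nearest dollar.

Old assessed value = $1,401,300 × 0.69 = $966,897
New assessed value = $966,897 × 0.69 = $667,158.93
Combined rate = 0.00164 + 0.00521 + 0.0041 = 0.01095
Old tax = $966,897 × 0.01095 = $10,587.52215
New tax = $667,158.93 × 0.01095 = $7,305.3902835
Reduction = $10,587.52215 − $7,305.3902835 = $3,282.1318665

$3,282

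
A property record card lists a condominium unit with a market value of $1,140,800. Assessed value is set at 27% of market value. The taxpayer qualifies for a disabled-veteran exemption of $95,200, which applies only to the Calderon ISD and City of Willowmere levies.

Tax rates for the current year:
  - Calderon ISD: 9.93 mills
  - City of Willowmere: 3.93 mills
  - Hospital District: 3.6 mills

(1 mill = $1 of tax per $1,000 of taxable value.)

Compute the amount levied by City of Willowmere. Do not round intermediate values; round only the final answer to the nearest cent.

Assessed value = $1,140,800 × 0.27 = $308,016
City of Willowmere taxable value = $308,016 − $95,200 = $212,816
City of Willowmere levy = $212,816 × 0.00393 = $836.36688

$836.37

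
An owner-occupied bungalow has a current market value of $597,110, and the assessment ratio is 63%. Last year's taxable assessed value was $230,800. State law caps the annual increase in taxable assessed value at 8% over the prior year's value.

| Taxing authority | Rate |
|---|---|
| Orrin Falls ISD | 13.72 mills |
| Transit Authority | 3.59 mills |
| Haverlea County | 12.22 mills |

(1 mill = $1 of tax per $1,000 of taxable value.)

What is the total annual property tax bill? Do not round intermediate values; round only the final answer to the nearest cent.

Uncapped assessed value = $597,110 × 0.63 = $376,179.3
Cap limit = $230,800 × 1.08 = $249,264
Taxable assessed value = min($376,179.3, $249,264) = $249,264 (cap binds)
Orrin Falls ISD: $249,264 × 0.01372 = $3,419.90208
Transit Authority: $249,264 × 0.00359 = $894.85776
Haverlea County: $249,264 × 0.01222 = $3,046.00608
Total = $7,360.76592

$7,360.77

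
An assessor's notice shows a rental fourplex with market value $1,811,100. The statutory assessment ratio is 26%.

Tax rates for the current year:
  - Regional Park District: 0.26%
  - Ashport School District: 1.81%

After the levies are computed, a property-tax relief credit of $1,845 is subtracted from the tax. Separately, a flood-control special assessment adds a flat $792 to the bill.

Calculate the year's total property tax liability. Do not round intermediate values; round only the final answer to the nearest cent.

Assessed value = $1,811,100 × 0.26 = $470,886
Regional Park District: $470,886 × 0.0026 = $1,224.3036
Ashport School District: $470,886 × 0.0181 = $8,523.0366
Levies subtotal = $9,747.3402
After credit = $9,747.3402 − $1,845 = $7,902.3402
Total = $7,902.3402 + $792 = $8,694.3402

$8,694.34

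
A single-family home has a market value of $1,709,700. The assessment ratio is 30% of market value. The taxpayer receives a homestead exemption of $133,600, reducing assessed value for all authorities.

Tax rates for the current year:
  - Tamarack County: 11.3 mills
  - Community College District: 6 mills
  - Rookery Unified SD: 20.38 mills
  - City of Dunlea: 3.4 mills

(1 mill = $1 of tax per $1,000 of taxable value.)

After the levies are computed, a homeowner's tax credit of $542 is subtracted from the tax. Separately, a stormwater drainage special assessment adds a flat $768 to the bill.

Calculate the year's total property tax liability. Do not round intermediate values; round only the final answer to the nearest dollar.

Assessed value = $1,709,700 × 0.3 = $512,910
Taxable value = $512,910 − $133,600 = $379,310
Tamarack County: $379,310 × 0.0113 = $4,286.203
Community College District: $379,310 × 0.006 = $2,275.86
Rookery Unified SD: $379,310 × 0.02038 = $7,730.3378
City of Dunlea: $379,310 × 0.0034 = $1,289.654
Levies subtotal = $15,582.0548
After credit = $15,582.0548 − $542 = $15,040.0548
Total = $15,040.0548 + $768 = $15,808.0548

$15,808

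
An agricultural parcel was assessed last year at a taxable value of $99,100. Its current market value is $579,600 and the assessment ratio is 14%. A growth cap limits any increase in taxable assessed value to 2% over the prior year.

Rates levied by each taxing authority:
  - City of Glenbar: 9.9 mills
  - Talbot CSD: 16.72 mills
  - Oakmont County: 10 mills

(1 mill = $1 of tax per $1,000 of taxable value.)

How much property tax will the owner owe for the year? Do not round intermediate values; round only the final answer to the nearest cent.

$2,971.49

Uncapped assessed value = $579,600 × 0.14 = $81,144
Cap limit = $99,100 × 1.02 = $101,082
Taxable assessed value = min($81,144, $101,082) = $81,144 (cap does not bind)
City of Glenbar: $81,144 × 0.0099 = $803.3256
Talbot CSD: $81,144 × 0.01672 = $1,356.72768
Oakmont County: $81,144 × 0.01 = $811.44
Total = $2,971.49328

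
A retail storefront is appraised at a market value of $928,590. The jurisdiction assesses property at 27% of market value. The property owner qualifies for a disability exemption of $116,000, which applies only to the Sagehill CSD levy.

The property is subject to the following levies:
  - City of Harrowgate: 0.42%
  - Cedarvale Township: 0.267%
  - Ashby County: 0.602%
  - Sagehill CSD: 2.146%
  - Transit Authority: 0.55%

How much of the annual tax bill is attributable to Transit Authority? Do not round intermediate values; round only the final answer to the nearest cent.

Assessed value = $928,590 × 0.27 = $250,719.3
Transit Authority taxable value = $250,719.3 (exemption does not apply)
Transit Authority levy = $250,719.3 × 0.0055 = $1,378.95615

$1,378.96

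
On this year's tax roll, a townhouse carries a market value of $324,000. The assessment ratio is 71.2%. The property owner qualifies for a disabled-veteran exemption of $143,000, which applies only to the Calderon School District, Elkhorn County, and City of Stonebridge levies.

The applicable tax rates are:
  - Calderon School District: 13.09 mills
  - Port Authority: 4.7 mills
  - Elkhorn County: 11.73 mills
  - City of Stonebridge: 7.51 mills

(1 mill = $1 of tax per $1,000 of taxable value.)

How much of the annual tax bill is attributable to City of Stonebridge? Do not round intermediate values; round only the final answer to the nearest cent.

Assessed value = $324,000 × 0.712 = $230,688
City of Stonebridge taxable value = $230,688 − $143,000 = $87,688
City of Stonebridge levy = $87,688 × 0.00751 = $658.53688

$658.54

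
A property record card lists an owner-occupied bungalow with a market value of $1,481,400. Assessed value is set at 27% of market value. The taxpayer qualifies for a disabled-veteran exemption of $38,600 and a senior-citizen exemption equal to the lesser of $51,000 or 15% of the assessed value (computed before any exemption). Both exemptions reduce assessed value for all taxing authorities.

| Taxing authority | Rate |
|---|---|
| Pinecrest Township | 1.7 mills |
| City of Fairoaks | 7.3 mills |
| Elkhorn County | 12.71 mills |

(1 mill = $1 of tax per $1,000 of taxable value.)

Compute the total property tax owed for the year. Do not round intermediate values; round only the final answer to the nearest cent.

$6,738.31

Assessed value = $1,481,400 × 0.27 = $399,978
Senior-citizen exemption = min($51,000, 15% × $399,978) = min($51,000, $59,996.7) = $51,000 (dollar cap binds)
Taxable value = $399,978 − $38,600 − $51,000 = $310,378
Pinecrest Township: $310,378 × 0.0017 = $527.6426
City of Fairoaks: $310,378 × 0.0073 = $2,265.7594
Elkhorn County: $310,378 × 0.01271 = $3,944.90438
Total = $6,738.30638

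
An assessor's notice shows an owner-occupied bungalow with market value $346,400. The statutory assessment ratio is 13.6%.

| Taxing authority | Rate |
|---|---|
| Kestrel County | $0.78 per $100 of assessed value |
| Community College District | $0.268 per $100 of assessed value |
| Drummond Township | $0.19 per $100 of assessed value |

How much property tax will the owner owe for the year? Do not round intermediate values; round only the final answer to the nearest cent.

Assessed value = $346,400 × 0.136 = $47,110.4
Kestrel County: $47,110.4 × 0.0078 = $367.46112
Community College District: $47,110.4 × 0.00268 = $126.255872
Drummond Township: $47,110.4 × 0.0019 = $89.50976
Total = $367.46112 + $126.255872 + $89.50976 = $583.226752

$583.23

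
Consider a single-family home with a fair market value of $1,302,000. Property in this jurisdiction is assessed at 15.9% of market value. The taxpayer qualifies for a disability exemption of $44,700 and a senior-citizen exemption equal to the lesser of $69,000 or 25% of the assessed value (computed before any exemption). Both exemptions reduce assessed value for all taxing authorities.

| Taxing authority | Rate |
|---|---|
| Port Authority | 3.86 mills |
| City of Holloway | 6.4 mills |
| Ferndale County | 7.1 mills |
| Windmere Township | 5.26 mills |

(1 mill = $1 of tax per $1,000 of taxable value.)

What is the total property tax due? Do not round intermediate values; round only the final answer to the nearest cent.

$2,500.95

Assessed value = $1,302,000 × 0.159 = $207,018
Senior-citizen exemption = min($69,000, 25% × $207,018) = min($69,000, $51,754.5) = $51,754.5 (percentage binds)
Taxable value = $207,018 − $44,700 − $51,754.5 = $110,563.5
Port Authority: $110,563.5 × 0.00386 = $426.77511
City of Holloway: $110,563.5 × 0.0064 = $707.6064
Ferndale County: $110,563.5 × 0.0071 = $785.00085
Windmere Township: $110,563.5 × 0.00526 = $581.56401
Total = $2,500.94637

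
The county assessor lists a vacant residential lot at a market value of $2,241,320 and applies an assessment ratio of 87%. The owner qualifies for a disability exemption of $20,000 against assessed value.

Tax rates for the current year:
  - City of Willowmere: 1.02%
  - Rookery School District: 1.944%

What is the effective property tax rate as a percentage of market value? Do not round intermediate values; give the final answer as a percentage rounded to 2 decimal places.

Assessed value = $2,241,320 × 0.87 = $1,949,948.4
Taxable value = $1,949,948.4 − $20,000 = $1,929,948.4
City of Willowmere: $1,929,948.4 × 0.0102 = $19,685.47368
Rookery School District: $1,929,948.4 × 0.01944 = $37,518.196896
Total tax = $57,203.670576
Effective rate = $57,203.670576 ÷ $2,241,320 = 2.55% of market value

2.55%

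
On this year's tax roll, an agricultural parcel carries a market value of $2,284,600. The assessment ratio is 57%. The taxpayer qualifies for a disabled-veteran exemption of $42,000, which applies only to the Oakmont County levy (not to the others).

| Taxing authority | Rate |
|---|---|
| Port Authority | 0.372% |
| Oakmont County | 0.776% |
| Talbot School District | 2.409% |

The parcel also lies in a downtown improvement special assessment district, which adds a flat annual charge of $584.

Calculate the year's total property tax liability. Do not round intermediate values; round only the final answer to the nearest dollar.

$46,578

Assessed value = $2,284,600 × 0.57 = $1,302,222
Port Authority: $1,302,222 × 0.00372 = $4,844.26584
Oakmont County: ($1,302,222 − $42,000) × 0.00776 = $1,260,222 × 0.00776 = $9,779.32272
Talbot School District: $1,302,222 × 0.02409 = $31,370.52798
Levies subtotal = $45,994.11654
Total = $45,994.11654 + $584 = $46,578.11654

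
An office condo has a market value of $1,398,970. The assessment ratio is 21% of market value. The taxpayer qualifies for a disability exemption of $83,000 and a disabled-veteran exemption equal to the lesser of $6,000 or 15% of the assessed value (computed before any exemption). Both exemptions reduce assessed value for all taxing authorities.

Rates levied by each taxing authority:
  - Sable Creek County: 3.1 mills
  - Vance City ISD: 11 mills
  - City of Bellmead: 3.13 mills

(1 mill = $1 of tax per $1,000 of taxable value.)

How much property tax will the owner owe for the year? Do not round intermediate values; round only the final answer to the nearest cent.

Assessed value = $1,398,970 × 0.21 = $293,783.7
Disabled-veteran exemption = min($6,000, 15% × $293,783.7) = min($6,000, $44,067.555) = $6,000 (dollar cap binds)
Taxable value = $293,783.7 − $83,000 − $6,000 = $204,783.7
Sable Creek County: $204,783.7 × 0.0031 = $634.82947
Vance City ISD: $204,783.7 × 0.011 = $2,252.6207
City of Bellmead: $204,783.7 × 0.00313 = $640.972981
Total = $3,528.423151

$3,528.42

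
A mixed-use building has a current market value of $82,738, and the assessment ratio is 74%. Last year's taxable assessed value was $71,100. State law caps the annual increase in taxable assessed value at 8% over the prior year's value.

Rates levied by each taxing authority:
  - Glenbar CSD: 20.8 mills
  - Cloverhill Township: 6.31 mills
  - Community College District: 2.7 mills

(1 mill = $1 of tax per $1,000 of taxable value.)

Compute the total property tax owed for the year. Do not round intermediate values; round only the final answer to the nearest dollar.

Uncapped assessed value = $82,738 × 0.74 = $61,226.12
Cap limit = $71,100 × 1.08 = $76,788
Taxable assessed value = min($61,226.12, $76,788) = $61,226.12 (cap does not bind)
Glenbar CSD: $61,226.12 × 0.0208 = $1,273.503296
Cloverhill Township: $61,226.12 × 0.00631 = $386.3368172
Community College District: $61,226.12 × 0.0027 = $165.310524
Total = $1,825.1506372

$1,825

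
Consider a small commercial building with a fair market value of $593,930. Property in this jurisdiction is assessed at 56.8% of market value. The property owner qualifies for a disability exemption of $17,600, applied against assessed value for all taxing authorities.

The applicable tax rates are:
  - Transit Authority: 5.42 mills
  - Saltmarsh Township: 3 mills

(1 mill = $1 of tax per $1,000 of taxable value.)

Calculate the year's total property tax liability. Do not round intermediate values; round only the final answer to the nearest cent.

Assessed value = $593,930 × 0.568 = $337,352.24
Taxable value = $337,352.24 − $17,600 = $319,752.24
Transit Authority: $319,752.24 × 0.00542 = $1,733.0571408
Saltmarsh Township: $319,752.24 × 0.003 = $959.25672
Total = $1,733.0571408 + $959.25672 = $2,692.3138608

$2,692.31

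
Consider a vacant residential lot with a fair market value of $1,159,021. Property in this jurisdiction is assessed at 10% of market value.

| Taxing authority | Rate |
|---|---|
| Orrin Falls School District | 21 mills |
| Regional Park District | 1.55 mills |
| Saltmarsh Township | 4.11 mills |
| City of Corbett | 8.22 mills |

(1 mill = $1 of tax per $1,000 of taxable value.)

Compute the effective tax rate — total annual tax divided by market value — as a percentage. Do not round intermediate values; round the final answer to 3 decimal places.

Assessed value = $1,159,021 × 0.1 = $115,902.1
Orrin Falls School District: $115,902.1 × 0.021 = $2,433.9441
Regional Park District: $115,902.1 × 0.00155 = $179.648255
Saltmarsh Township: $115,902.1 × 0.00411 = $476.357631
City of Corbett: $115,902.1 × 0.00822 = $952.715262
Total tax = $4,042.665248
Effective rate = $4,042.665248 ÷ $1,159,021 = 0.349% of market value

0.349%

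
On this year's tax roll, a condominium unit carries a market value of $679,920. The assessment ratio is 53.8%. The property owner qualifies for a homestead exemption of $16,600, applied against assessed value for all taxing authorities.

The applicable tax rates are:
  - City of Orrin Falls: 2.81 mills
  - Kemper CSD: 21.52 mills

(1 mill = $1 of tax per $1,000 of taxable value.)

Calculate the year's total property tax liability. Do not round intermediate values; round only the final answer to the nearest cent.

Assessed value = $679,920 × 0.538 = $365,796.96
Taxable value = $365,796.96 − $16,600 = $349,196.96
City of Orrin Falls: $349,196.96 × 0.00281 = $981.2434576
Kemper CSD: $349,196.96 × 0.02152 = $7,514.7185792
Total = $981.2434576 + $7,514.7185792 = $8,495.9620368

$8,495.96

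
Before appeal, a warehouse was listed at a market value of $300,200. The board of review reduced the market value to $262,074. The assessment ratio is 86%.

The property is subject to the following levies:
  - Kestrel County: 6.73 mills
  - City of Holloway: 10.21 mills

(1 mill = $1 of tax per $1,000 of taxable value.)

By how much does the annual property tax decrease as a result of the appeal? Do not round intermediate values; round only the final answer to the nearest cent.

Old assessed value = $300,200 × 0.86 = $258,172
New assessed value = $262,074 × 0.86 = $225,383.64
Combined rate = 0.00673 + 0.01021 = 0.01694
Old tax = $258,172 × 0.01694 = $4,373.43368
New tax = $225,383.64 × 0.01694 = $3,817.9988616
Reduction = $4,373.43368 − $3,817.9988616 = $555.4348184

$555.43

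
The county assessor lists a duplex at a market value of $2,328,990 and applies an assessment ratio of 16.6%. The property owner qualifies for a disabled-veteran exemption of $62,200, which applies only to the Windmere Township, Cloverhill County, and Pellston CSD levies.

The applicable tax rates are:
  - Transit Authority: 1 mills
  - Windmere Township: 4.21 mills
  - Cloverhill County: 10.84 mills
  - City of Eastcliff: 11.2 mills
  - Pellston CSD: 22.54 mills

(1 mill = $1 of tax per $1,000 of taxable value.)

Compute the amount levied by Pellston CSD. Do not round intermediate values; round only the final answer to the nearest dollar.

$7,312

Assessed value = $2,328,990 × 0.166 = $386,612.34
Pellston CSD taxable value = $386,612.34 − $62,200 = $324,412.34
Pellston CSD levy = $324,412.34 × 0.02254 = $7,312.2541436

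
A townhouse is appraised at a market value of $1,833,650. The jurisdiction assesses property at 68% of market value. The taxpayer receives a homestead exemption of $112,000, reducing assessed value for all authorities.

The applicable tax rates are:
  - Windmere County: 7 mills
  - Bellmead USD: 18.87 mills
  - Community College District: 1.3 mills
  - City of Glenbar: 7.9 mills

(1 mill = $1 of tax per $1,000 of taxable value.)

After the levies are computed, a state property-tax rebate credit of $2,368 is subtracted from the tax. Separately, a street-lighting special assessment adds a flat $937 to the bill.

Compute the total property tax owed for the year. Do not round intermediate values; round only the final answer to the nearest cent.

$38,369.31

Assessed value = $1,833,650 × 0.68 = $1,246,882
Taxable value = $1,246,882 − $112,000 = $1,134,882
Windmere County: $1,134,882 × 0.007 = $7,944.174
Bellmead USD: $1,134,882 × 0.01887 = $21,415.22334
Community College District: $1,134,882 × 0.0013 = $1,475.3466
City of Glenbar: $1,134,882 × 0.0079 = $8,965.5678
Levies subtotal = $39,800.31174
After credit = $39,800.31174 − $2,368 = $37,432.31174
Total = $37,432.31174 + $937 = $38,369.31174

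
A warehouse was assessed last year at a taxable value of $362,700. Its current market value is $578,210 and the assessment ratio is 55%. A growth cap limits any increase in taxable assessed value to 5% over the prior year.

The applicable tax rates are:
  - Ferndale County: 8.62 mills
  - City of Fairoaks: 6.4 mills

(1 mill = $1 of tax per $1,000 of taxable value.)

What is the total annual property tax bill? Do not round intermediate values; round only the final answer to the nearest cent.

Uncapped assessed value = $578,210 × 0.55 = $318,015.5
Cap limit = $362,700 × 1.05 = $380,835
Taxable assessed value = min($318,015.5, $380,835) = $318,015.5 (cap does not bind)
Ferndale County: $318,015.5 × 0.00862 = $2,741.29361
City of Fairoaks: $318,015.5 × 0.0064 = $2,035.2992
Total = $4,776.59281

$4,776.59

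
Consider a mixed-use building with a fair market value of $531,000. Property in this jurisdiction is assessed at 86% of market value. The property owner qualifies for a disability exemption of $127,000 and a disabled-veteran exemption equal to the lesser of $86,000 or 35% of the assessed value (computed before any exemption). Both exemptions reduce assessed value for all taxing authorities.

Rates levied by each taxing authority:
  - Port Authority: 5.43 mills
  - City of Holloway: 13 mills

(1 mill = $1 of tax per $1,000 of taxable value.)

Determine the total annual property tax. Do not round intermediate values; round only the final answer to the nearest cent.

$4,490.65

Assessed value = $531,000 × 0.86 = $456,660
Disabled-veteran exemption = min($86,000, 35% × $456,660) = min($86,000, $159,831) = $86,000 (dollar cap binds)
Taxable value = $456,660 − $127,000 − $86,000 = $243,660
Port Authority: $243,660 × 0.00543 = $1,323.0738
City of Holloway: $243,660 × 0.013 = $3,167.58
Total = $4,490.6538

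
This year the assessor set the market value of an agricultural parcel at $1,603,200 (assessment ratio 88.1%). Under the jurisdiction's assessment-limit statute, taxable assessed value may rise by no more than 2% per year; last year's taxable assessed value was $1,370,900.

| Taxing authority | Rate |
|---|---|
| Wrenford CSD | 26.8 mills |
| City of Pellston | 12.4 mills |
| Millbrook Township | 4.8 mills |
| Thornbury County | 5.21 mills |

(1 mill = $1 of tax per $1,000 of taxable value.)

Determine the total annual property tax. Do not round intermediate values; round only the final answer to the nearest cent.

Uncapped assessed value = $1,603,200 × 0.881 = $1,412,419.2
Cap limit = $1,370,900 × 1.02 = $1,398,318
Taxable assessed value = min($1,412,419.2, $1,398,318) = $1,398,318 (cap binds)
Wrenford CSD: $1,398,318 × 0.0268 = $37,474.9224
City of Pellston: $1,398,318 × 0.0124 = $17,339.1432
Millbrook Township: $1,398,318 × 0.0048 = $6,711.9264
Thornbury County: $1,398,318 × 0.00521 = $7,285.23678
Total = $68,811.22878

$68,811.23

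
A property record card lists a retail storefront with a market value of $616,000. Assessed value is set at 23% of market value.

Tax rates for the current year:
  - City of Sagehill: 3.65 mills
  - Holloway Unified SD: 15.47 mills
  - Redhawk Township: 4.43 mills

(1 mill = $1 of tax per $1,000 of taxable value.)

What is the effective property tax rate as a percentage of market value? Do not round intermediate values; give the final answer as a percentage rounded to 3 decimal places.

Assessed value = $616,000 × 0.23 = $141,680
City of Sagehill: $141,680 × 0.00365 = $517.132
Holloway Unified SD: $141,680 × 0.01547 = $2,191.7896
Redhawk Township: $141,680 × 0.00443 = $627.6424
Total tax = $3,336.564
Effective rate = $3,336.564 ÷ $616,000 = 0.542% of market value

0.542%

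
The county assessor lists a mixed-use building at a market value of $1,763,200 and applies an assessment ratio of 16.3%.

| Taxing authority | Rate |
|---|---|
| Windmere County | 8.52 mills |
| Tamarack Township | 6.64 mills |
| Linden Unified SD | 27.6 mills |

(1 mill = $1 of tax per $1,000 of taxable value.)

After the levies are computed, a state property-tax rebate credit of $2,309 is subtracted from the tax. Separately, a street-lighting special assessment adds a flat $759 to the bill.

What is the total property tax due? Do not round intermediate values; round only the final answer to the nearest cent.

$10,739.29

Assessed value = $1,763,200 × 0.163 = $287,401.6
Windmere County: $287,401.6 × 0.00852 = $2,448.661632
Tamarack Township: $287,401.6 × 0.00664 = $1,908.346624
Linden Unified SD: $287,401.6 × 0.0276 = $7,932.28416
Levies subtotal = $12,289.292416
After credit = $12,289.292416 − $2,309 = $9,980.292416
Total = $9,980.292416 + $759 = $10,739.292416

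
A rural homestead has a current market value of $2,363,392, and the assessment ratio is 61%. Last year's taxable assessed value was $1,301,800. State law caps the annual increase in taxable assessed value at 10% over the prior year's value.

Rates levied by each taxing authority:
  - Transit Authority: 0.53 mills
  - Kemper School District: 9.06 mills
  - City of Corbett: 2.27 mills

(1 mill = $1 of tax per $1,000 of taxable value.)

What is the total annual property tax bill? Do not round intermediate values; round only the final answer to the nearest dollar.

$16,983

Uncapped assessed value = $2,363,392 × 0.61 = $1,441,669.12
Cap limit = $1,301,800 × 1.1 = $1,431,980
Taxable assessed value = min($1,441,669.12, $1,431,980) = $1,431,980 (cap binds)
Transit Authority: $1,431,980 × 0.00053 = $758.9494
Kemper School District: $1,431,980 × 0.00906 = $12,973.7388
City of Corbett: $1,431,980 × 0.00227 = $3,250.5946
Total = $16,983.2828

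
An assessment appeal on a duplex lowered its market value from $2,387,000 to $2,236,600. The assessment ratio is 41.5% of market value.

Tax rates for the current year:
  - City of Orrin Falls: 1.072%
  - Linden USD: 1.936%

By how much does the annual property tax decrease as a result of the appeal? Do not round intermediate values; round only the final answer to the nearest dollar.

$1,877

Old assessed value = $2,387,000 × 0.415 = $990,605
New assessed value = $2,236,600 × 0.415 = $928,189
Combined rate = 0.01072 + 0.01936 = 0.03008
Old tax = $990,605 × 0.03008 = $29,797.3984
New tax = $928,189 × 0.03008 = $27,919.92512
Reduction = $29,797.3984 − $27,919.92512 = $1,877.47328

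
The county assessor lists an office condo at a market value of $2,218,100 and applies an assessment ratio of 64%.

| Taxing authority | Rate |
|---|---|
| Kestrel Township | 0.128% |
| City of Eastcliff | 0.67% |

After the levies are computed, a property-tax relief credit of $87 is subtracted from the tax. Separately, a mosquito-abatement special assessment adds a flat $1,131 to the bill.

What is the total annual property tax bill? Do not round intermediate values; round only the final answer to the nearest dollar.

Assessed value = $2,218,100 × 0.64 = $1,419,584
Kestrel Township: $1,419,584 × 0.00128 = $1,817.06752
City of Eastcliff: $1,419,584 × 0.0067 = $9,511.2128
Levies subtotal = $11,328.28032
After credit = $11,328.28032 − $87 = $11,241.28032
Total = $11,241.28032 + $1,131 = $12,372.28032

$12,372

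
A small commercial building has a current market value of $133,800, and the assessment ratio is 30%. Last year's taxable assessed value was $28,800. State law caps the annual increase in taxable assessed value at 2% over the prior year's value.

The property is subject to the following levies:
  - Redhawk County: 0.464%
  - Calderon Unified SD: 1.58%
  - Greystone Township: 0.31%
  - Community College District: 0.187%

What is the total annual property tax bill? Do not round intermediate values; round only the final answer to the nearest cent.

Uncapped assessed value = $133,800 × 0.3 = $40,140
Cap limit = $28,800 × 1.02 = $29,376
Taxable assessed value = min($40,140, $29,376) = $29,376 (cap binds)
Redhawk County: $29,376 × 0.00464 = $136.30464
Calderon Unified SD: $29,376 × 0.0158 = $464.1408
Greystone Township: $29,376 × 0.0031 = $91.0656
Community College District: $29,376 × 0.00187 = $54.93312
Total = $746.44416

$746.44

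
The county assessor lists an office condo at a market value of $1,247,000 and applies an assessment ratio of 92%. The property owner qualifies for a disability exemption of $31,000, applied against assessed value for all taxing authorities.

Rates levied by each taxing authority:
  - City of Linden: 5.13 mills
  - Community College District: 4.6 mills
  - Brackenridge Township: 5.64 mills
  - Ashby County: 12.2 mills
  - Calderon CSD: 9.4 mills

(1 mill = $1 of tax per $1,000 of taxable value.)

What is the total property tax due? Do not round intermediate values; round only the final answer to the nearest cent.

Assessed value = $1,247,000 × 0.92 = $1,147,240
Taxable value = $1,147,240 − $31,000 = $1,116,240
City of Linden: $1,116,240 × 0.00513 = $5,726.3112
Community College District: $1,116,240 × 0.0046 = $5,134.704
Brackenridge Township: $1,116,240 × 0.00564 = $6,295.5936
Ashby County: $1,116,240 × 0.0122 = $13,618.128
Calderon CSD: $1,116,240 × 0.0094 = $10,492.656
Total = $5,726.3112 + $5,134.704 + $6,295.5936 + $13,618.128 + $10,492.656 = $41,267.3928

$41,267.39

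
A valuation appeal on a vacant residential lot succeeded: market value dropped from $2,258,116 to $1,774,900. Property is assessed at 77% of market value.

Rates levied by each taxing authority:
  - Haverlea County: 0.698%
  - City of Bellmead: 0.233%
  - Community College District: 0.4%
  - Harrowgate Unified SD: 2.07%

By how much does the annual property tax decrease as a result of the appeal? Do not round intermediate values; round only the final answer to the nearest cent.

$12,654.32

Old assessed value = $2,258,116 × 0.77 = $1,738,749.32
New assessed value = $1,774,900 × 0.77 = $1,366,673
Combined rate = 0.00698 + 0.00233 + 0.004 + 0.0207 = 0.03401
Old tax = $1,738,749.32 × 0.03401 = $59,134.8643732
New tax = $1,366,673 × 0.03401 = $46,480.54873
Reduction = $59,134.8643732 − $46,480.54873 = $12,654.3156432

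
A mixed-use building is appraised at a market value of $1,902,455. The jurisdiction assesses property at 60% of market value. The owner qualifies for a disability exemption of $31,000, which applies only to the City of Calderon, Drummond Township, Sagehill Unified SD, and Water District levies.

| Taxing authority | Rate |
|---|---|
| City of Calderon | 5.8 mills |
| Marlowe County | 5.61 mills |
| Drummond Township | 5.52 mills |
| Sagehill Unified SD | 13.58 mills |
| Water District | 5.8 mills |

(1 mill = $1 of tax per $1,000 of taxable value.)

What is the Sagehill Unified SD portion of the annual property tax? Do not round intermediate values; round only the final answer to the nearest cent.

Assessed value = $1,902,455 × 0.6 = $1,141,473
Sagehill Unified SD taxable value = $1,141,473 − $31,000 = $1,110,473
Sagehill Unified SD levy = $1,110,473 × 0.01358 = $15,080.22334

$15,080.22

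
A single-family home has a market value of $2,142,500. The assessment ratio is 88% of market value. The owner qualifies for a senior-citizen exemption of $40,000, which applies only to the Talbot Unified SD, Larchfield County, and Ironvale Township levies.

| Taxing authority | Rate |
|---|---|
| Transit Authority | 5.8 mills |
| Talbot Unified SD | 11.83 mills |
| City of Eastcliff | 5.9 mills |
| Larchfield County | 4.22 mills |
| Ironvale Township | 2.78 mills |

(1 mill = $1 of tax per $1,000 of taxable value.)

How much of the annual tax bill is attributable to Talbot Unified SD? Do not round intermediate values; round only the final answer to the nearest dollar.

Assessed value = $2,142,500 × 0.88 = $1,885,400
Talbot Unified SD taxable value = $1,885,400 − $40,000 = $1,845,400
Talbot Unified SD levy = $1,845,400 × 0.01183 = $21,831.082

$21,831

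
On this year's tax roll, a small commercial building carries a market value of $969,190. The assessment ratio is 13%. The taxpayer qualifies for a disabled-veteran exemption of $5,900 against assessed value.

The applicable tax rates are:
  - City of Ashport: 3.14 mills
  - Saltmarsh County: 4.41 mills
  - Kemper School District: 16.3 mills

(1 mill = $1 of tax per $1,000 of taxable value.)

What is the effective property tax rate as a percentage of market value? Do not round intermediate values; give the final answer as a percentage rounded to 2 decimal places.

Assessed value = $969,190 × 0.13 = $125,994.7
Taxable value = $125,994.7 − $5,900 = $120,094.7
City of Ashport: $120,094.7 × 0.00314 = $377.097358
Saltmarsh County: $120,094.7 × 0.00441 = $529.617627
Kemper School District: $120,094.7 × 0.0163 = $1,957.54361
Total tax = $2,864.258595
Effective rate = $2,864.258595 ÷ $969,190 = 0.30% of market value

0.30%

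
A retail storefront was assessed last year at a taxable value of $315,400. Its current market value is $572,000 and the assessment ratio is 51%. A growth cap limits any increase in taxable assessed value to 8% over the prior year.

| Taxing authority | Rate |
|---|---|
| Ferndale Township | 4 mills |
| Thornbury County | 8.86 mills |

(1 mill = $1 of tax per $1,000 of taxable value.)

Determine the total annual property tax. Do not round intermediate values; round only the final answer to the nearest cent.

$3,751.52

Uncapped assessed value = $572,000 × 0.51 = $291,720
Cap limit = $315,400 × 1.08 = $340,632
Taxable assessed value = min($291,720, $340,632) = $291,720 (cap does not bind)
Ferndale Township: $291,720 × 0.004 = $1,166.88
Thornbury County: $291,720 × 0.00886 = $2,584.6392
Total = $3,751.5192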